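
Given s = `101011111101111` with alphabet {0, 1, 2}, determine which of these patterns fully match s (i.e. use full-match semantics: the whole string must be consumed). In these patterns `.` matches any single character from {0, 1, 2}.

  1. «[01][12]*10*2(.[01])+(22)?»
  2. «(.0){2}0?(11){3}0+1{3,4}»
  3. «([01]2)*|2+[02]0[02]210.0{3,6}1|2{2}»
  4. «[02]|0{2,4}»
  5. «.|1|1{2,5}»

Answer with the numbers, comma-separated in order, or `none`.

2

1 → no match
2 → match
3 → no match
4 → no match
5 → no match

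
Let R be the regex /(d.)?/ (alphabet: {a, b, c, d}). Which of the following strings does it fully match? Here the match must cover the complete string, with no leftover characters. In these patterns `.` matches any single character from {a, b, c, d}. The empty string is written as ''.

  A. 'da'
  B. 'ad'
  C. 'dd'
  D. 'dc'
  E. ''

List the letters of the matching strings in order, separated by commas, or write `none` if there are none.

A. 'da' → match
B. 'ad' → no match
C. 'dd' → match
D. 'dc' → match
E. '' → match

A, C, D, E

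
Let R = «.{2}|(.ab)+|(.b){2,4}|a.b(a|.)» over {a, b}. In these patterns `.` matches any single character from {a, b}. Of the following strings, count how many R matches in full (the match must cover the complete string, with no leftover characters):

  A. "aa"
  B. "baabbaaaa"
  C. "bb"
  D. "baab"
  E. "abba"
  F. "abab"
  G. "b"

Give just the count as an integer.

4

A → match
B → no match
C → match
D → no match
E → match
F → match
G → no match
Total matched: 4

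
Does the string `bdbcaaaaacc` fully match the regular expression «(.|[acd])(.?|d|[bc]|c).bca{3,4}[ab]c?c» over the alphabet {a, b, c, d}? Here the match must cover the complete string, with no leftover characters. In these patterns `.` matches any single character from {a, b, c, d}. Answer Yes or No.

Yes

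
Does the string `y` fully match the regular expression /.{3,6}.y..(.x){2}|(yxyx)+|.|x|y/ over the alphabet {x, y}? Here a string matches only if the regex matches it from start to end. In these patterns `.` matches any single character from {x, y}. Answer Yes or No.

Yes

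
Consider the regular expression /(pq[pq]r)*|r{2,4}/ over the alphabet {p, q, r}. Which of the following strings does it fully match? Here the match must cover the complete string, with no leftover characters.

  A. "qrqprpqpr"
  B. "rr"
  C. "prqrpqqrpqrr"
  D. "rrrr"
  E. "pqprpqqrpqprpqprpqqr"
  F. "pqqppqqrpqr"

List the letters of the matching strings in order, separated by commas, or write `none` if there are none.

A → no match
B → match
C → no match
D → match
E → match
F → no match

B, D, E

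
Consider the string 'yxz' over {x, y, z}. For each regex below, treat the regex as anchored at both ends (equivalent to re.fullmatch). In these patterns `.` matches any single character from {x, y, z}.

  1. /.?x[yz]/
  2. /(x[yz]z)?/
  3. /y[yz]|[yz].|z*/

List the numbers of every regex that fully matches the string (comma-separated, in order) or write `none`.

1 → match
2 → no match
3 → no match

1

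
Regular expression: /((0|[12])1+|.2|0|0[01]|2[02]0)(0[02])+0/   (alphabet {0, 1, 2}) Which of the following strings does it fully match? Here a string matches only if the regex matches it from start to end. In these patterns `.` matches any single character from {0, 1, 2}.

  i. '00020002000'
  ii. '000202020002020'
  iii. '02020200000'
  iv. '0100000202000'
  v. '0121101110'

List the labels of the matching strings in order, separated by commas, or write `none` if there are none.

i. '00020002000' → match
ii → match
iii. '02020200000' → match
iv → match
v. '0121101110' → no match

i, ii, iii, iv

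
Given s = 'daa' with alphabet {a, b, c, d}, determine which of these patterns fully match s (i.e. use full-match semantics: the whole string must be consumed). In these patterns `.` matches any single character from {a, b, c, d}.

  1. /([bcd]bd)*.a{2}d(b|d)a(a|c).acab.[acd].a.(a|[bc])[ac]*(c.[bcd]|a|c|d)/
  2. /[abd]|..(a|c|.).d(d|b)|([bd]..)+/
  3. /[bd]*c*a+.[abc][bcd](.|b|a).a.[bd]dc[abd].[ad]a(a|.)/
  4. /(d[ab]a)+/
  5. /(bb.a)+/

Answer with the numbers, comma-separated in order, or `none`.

1 → no match
2 → match
3 → no match
4 → match
5 → no match — must start with 'bb'

2, 4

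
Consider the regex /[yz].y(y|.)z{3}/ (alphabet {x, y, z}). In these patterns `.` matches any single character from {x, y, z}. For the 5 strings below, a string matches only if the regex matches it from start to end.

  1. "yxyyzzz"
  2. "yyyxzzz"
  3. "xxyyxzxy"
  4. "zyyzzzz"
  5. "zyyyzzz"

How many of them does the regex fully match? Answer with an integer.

1 → match
2 → match
3 → no match — must end with "z"
4 → match
5 → match
Total matched: 4

4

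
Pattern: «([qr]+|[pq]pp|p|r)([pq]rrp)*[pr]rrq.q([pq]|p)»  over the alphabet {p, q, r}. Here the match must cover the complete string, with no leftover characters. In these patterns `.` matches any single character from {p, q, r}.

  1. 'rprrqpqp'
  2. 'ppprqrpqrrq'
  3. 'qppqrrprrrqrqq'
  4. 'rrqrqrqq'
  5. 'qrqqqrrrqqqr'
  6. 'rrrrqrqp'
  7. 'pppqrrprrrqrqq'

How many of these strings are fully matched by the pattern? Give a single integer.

4

1 → match
2 → no match
3 → match
4 → no match
5 → no match
6 → match
7 → match
Total matched: 4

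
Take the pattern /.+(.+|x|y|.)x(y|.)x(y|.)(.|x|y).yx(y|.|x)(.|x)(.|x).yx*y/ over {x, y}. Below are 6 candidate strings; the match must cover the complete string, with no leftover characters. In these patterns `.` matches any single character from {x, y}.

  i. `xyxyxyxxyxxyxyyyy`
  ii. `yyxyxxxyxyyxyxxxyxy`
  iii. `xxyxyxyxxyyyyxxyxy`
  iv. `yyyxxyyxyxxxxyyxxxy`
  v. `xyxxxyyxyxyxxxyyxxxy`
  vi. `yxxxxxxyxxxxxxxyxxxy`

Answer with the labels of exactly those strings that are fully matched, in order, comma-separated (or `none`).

ii

i → no match
ii → match
iii → no match
iv → no match
v → no match
vi → no match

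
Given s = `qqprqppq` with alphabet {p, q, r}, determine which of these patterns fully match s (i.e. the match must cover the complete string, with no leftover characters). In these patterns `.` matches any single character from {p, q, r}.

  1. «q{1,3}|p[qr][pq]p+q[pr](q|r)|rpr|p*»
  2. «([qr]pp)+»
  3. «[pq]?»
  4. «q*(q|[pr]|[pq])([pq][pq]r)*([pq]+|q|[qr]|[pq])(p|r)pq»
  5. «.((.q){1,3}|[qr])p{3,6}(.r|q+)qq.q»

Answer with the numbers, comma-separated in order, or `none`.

4

1 → no match
2 → no match — must end with `pp`
3 → no match
4 → match
5 → no match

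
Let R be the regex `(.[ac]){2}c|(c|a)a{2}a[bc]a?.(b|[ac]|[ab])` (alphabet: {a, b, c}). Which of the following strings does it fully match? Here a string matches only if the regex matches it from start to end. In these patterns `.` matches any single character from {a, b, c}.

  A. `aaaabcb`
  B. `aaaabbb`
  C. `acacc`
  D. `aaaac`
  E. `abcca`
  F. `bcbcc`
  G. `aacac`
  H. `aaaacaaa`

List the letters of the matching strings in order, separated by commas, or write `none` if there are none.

A, B, C, D, F, G, H

A → match
B → match
C → match
D → match
E → no match
F → match
G → match
H → match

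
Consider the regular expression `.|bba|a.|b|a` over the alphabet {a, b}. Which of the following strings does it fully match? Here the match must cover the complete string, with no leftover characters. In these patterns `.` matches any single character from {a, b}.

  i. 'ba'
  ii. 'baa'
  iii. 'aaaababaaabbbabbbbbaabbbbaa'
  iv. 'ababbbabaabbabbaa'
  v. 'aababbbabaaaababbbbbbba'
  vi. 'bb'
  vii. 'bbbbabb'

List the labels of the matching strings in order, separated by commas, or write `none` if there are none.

i. 'ba' → no match
ii. 'baa' → no match
iii → no match
iv → no match
v → no match
vi. 'bb' → no match
vii. 'bbbbabb' → no match

none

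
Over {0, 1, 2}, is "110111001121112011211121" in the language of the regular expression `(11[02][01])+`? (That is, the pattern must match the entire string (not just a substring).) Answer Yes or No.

Yes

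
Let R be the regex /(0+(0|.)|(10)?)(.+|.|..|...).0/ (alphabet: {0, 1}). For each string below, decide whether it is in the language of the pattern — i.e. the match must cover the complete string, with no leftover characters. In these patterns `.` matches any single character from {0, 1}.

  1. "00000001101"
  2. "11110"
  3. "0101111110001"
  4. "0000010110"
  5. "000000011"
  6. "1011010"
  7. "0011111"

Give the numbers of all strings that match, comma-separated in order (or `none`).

1 → no match — must end with "0"
2 → match
3 → no match — must end with "0"
4 → match
5 → no match — must end with "0"
6 → match
7 → no match — must end with "0"

2, 4, 6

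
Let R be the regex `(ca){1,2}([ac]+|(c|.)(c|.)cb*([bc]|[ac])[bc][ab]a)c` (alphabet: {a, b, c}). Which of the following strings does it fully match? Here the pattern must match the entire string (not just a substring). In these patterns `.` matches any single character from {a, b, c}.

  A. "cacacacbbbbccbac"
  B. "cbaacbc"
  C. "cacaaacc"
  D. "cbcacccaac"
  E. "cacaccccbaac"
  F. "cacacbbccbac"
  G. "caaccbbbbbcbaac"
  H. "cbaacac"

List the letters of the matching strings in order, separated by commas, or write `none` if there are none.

A, C, E, F, G

A → match
B → no match — must start with "ca"
C → match
D → no match — must start with "ca"
E → match
F → match
G → match
H → no match — must start with "ca"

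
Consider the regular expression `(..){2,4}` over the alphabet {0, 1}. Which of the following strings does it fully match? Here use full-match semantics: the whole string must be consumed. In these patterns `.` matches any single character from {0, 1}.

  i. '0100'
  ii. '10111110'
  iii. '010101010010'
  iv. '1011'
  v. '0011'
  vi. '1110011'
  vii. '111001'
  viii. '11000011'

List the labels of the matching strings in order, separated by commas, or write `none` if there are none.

i, ii, iv, v, vii, viii

i. '0100' → match
ii. '10111110' → match
iii. '010101010010' → no match
iv. '1011' → match
v. '0011' → match
vi. '1110011' → no match
vii. '111001' → match
viii. '11000011' → match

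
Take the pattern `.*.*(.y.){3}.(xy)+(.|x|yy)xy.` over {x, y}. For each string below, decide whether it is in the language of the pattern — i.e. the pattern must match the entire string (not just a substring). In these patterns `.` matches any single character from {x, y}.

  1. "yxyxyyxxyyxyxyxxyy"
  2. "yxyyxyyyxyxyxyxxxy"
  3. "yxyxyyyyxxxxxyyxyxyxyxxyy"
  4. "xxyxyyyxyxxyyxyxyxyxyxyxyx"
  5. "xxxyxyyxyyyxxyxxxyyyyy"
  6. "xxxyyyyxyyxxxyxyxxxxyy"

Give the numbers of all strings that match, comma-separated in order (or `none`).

none

1 → no match
2 → no match
3 → no match
4 → no match
5 → no match
6 → no match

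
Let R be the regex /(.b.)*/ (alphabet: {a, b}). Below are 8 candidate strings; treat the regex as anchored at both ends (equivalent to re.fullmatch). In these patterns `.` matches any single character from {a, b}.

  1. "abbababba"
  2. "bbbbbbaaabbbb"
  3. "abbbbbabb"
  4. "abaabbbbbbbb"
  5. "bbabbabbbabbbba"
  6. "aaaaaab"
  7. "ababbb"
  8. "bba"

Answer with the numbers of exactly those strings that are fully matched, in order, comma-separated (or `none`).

1, 3, 4, 5, 7, 8

1 → match
2 → no match
3 → match
4 → match
5 → match
6 → no match
7 → match
8 → match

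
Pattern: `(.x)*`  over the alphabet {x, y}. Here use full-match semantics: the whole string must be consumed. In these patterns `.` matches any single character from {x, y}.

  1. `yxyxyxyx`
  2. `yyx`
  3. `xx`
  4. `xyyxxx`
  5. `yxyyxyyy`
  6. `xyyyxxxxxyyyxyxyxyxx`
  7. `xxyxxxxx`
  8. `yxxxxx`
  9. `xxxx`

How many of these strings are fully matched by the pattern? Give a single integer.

1 → match
2 → no match
3 → match
4 → no match
5 → no match
6 → no match
7 → match
8 → match
9 → match
Total matched: 5

5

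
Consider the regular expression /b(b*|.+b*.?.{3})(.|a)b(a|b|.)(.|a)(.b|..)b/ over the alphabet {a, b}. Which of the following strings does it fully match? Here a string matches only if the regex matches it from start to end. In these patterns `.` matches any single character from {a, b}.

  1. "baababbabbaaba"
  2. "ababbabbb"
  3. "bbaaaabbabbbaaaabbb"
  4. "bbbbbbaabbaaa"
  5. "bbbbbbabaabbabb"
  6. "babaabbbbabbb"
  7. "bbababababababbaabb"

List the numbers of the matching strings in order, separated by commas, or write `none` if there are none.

6, 7

1 → no match — must end with "b"
2. "ababbabbb" → no match — must start with "b"
3 → no match
4 → no match — must end with "b"
5 → no match
6 → match
7 → match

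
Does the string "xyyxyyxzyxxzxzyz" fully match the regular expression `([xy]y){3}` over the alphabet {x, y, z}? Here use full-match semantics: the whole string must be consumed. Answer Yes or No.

No

Every match must end with "y", but "xyyxyyxzyxxzxzyz" does not.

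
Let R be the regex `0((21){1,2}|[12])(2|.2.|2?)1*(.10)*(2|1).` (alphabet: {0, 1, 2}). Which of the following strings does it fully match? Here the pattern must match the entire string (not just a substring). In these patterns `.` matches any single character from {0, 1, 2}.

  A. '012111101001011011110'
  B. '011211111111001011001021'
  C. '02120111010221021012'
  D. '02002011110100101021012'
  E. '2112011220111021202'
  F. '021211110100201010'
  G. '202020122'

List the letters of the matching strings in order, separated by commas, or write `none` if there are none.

B

A → no match
B → match
C → no match
D → no match
E → no match — must start with '0'
F → no match
G → no match — must start with '0'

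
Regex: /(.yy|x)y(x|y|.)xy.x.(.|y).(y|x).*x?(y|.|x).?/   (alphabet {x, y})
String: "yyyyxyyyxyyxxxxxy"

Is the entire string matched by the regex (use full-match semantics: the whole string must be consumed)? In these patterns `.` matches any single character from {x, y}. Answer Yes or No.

No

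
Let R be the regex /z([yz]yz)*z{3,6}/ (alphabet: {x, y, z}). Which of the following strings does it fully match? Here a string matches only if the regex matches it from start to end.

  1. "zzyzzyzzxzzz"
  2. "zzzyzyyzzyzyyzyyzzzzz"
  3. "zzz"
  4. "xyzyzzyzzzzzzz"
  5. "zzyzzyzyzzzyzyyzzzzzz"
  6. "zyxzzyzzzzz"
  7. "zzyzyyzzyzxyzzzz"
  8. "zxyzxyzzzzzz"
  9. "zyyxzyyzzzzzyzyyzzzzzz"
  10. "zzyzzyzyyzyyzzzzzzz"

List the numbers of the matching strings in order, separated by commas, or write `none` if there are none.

10

1 → no match
2 → no match
3 → no match
4 → no match — must start with "z"
5 → no match
6 → no match
7 → no match
8 → no match
9 → no match
10 → match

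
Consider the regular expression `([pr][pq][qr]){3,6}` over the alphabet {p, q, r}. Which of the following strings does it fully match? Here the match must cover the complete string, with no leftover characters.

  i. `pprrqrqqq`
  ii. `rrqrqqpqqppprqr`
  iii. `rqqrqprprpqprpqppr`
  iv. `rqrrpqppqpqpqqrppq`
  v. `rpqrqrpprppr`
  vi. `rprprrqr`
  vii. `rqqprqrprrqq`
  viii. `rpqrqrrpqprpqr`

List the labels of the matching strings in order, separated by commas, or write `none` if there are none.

i → no match
ii → no match
iii → no match
iv → no match
v → match
vi → no match
vii → no match
viii → no match

v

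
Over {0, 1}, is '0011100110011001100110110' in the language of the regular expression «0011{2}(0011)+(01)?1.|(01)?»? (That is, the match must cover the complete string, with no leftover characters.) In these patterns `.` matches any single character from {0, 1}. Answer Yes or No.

Yes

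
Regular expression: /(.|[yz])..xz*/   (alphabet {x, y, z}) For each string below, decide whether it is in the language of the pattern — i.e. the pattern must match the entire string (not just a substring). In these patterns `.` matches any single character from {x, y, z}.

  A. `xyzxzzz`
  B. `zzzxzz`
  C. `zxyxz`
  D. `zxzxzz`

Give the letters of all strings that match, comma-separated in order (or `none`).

A. `xyzxzzz` → match
B. `zzzxzz` → match
C. `zxyxz` → match
D. `zxzxzz` → match

A, B, C, D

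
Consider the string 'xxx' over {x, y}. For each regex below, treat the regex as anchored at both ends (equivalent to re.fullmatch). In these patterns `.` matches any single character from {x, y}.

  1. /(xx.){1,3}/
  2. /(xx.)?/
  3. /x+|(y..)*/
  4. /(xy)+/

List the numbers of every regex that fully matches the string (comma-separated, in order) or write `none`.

1, 2, 3

1 → match
2 → match
3 → match
4 → no match — must start with 'xy'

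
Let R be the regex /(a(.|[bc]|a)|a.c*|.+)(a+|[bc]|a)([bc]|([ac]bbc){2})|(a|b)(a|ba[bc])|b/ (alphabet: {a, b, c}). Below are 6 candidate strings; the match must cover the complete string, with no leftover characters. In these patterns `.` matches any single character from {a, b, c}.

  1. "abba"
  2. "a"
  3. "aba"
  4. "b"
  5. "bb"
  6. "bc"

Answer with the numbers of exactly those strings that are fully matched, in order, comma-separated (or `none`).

1 → no match
2 → no match
3 → no match
4 → match
5 → no match
6 → no match

4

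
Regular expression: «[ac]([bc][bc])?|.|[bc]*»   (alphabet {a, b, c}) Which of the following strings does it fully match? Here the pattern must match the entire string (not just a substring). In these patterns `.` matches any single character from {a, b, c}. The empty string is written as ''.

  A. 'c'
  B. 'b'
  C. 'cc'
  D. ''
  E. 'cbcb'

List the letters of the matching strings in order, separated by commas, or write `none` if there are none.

A → match
B → match
C → match
D → match
E → match

A, B, C, D, E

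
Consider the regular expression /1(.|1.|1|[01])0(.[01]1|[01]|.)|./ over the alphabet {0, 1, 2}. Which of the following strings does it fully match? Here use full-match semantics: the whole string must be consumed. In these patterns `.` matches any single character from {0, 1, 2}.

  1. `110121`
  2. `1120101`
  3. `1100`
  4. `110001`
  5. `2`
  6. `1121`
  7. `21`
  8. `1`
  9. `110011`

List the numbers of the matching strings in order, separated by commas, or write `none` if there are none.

2, 3, 4, 5, 8, 9

1 → no match
2 → match
3 → match
4 → match
5 → match
6 → no match
7 → no match
8 → match
9 → match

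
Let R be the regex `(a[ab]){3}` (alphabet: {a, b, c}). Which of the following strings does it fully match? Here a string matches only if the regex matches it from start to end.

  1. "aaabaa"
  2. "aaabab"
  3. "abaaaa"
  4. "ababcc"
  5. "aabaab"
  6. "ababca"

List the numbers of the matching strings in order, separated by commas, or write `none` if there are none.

1, 2, 3

1 → match
2 → match
3 → match
4 → no match
5 → no match
6 → no match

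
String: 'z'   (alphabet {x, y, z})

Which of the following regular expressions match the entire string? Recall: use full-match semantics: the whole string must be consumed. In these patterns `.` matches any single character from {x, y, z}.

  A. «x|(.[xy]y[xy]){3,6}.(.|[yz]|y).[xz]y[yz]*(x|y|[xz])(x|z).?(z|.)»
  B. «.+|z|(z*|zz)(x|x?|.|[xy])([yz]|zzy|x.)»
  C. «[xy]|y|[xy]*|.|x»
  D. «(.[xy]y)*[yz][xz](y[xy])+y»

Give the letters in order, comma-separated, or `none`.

A → no match
B → match
C → match
D → no match — must end with 'y'

B, C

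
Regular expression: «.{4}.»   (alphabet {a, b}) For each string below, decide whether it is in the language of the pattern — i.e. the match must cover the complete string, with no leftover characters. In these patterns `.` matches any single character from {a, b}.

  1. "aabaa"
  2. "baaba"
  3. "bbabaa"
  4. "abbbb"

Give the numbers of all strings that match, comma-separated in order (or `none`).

1 → match
2 → match
3 → no match
4 → match

1, 2, 4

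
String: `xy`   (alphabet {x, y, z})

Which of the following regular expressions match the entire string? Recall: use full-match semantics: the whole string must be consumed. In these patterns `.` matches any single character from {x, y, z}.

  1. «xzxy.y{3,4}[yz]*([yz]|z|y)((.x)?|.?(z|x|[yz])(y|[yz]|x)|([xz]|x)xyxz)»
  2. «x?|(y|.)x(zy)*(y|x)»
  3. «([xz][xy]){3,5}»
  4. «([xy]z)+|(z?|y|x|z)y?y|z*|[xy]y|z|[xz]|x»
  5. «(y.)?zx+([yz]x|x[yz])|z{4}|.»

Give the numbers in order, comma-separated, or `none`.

1 → no match — must start with `xzxy`
2 → no match
3 → no match
4 → match
5 → no match

4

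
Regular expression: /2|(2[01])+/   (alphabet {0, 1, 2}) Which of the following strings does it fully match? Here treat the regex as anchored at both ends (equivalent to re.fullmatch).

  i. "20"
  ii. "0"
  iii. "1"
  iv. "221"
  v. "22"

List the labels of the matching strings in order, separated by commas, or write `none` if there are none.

i → match
ii → no match — must start with "2"
iii → no match — must start with "2"
iv → no match
v → no match

i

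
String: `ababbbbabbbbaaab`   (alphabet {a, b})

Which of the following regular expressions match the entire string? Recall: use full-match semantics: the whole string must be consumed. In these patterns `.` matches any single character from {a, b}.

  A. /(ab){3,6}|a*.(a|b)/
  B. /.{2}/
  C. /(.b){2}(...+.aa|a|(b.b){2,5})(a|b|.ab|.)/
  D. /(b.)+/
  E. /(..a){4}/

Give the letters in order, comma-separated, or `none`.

A → no match
B → no match
C → match
D → no match — must start with `b`
E → no match — must end with `a`

C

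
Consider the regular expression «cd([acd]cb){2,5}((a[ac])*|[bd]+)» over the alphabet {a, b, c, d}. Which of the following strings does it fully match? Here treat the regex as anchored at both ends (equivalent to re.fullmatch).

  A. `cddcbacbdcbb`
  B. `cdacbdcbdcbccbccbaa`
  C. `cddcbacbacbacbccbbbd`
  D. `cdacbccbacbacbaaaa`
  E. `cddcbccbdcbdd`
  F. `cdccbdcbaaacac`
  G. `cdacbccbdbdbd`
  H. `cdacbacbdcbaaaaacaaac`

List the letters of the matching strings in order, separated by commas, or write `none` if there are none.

A → match
B → match
C → match
D → match
E → match
F → match
G → match
H → match

A, B, C, D, E, F, G, H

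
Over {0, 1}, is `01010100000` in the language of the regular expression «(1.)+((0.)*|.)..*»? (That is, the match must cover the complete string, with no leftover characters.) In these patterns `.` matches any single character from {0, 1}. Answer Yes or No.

Every match must start with `1`, but `01010100000` does not.

No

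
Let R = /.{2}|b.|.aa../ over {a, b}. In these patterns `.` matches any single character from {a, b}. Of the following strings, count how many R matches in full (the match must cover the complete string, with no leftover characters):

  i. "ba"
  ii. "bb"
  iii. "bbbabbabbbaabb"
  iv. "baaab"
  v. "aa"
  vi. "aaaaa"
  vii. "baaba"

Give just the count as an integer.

6

i → match
ii → match
iii → no match
iv → match
v → match
vi → match
vii → match
Total matched: 6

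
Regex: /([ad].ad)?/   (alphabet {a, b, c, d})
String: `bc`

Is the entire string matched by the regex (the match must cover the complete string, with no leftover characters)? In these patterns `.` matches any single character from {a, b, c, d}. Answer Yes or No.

No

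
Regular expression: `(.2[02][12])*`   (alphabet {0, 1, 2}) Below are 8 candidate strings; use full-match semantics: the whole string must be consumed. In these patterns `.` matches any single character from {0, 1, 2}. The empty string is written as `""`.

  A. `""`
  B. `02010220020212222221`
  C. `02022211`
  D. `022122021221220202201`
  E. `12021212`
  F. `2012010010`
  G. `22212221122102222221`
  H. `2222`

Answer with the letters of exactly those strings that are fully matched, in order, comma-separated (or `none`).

A, G, H

A → match
B → no match
C → no match
D → no match
E → no match
F → no match
G → match
H → match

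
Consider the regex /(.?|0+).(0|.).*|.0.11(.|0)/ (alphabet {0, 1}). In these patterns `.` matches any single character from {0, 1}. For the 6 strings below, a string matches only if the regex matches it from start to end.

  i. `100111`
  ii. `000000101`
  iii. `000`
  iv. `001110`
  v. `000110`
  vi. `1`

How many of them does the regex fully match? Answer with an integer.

5

i → match
ii → match
iii → match
iv → match
v → match
vi → no match
Total matched: 5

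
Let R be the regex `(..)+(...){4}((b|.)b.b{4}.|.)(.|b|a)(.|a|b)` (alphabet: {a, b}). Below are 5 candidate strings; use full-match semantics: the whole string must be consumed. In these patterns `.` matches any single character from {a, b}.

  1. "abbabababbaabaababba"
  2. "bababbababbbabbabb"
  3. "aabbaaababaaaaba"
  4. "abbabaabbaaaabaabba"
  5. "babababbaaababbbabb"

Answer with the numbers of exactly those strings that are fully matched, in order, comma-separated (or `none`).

4, 5

1 → no match
2 → no match
3 → no match
4 → match
5 → match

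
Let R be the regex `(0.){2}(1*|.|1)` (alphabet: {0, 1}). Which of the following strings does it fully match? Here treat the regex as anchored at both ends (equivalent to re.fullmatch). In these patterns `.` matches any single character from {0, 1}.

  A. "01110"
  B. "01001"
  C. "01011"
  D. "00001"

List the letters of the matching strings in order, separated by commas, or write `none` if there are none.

B, C, D

A → no match
B → match
C → match
D → match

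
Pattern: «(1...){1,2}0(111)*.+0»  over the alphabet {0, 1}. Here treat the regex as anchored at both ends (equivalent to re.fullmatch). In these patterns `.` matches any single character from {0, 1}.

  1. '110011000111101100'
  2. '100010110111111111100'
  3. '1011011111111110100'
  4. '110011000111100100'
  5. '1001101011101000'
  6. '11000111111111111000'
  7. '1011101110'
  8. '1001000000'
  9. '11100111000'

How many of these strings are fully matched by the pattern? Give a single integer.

1 → match
2 → match
3 → match
4 → match
5 → no match
6 → match
7 → no match
8 → match
9 → match
Total matched: 7

7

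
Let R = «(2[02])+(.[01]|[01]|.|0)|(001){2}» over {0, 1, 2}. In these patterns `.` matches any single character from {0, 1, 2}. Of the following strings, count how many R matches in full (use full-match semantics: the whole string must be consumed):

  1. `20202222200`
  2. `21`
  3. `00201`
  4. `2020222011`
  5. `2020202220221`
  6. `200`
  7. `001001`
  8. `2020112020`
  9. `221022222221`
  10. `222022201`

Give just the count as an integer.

1. `20202222200` → match
2. `21` → no match
3. `00201` → no match
4. `2020222011` → match
5 → match
6. `200` → match
7. `001001` → match
8. `2020112020` → no match
9. `221022222221` → no match
10. `222022201` → match
Total matched: 6

6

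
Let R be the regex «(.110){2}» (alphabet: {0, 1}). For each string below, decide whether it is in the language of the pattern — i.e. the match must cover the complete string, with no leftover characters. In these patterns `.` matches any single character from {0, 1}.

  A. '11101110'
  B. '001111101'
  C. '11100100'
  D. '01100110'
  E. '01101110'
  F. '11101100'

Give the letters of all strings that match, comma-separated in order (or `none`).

A → match
B → no match — must end with '110'
C → no match — must end with '110'
D → match
E → match
F → no match — must end with '110'

A, D, E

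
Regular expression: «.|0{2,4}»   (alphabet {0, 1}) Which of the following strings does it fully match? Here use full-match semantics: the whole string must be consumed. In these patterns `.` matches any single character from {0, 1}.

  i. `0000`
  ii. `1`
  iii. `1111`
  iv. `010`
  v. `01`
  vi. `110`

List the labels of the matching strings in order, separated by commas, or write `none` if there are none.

i → match
ii → match
iii → no match
iv → no match
v → no match
vi → no match

i, ii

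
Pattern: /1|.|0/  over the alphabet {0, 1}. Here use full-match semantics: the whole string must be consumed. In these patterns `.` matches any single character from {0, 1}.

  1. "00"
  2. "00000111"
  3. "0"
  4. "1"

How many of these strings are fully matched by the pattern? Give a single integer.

1. "00" → no match
2. "00000111" → no match
3. "0" → match
4. "1" → match
Total matched: 2

2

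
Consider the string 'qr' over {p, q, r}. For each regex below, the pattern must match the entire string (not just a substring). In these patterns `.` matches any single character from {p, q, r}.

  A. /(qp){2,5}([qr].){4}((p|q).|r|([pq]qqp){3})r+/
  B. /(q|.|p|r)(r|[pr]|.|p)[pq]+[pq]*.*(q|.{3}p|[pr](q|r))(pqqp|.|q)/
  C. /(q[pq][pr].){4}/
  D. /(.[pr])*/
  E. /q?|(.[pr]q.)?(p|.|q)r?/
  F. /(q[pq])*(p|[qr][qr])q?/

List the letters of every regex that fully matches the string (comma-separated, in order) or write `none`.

A → no match — must start with 'qp'
B → no match
C → no match
D → match
E → match
F → match

D, E, F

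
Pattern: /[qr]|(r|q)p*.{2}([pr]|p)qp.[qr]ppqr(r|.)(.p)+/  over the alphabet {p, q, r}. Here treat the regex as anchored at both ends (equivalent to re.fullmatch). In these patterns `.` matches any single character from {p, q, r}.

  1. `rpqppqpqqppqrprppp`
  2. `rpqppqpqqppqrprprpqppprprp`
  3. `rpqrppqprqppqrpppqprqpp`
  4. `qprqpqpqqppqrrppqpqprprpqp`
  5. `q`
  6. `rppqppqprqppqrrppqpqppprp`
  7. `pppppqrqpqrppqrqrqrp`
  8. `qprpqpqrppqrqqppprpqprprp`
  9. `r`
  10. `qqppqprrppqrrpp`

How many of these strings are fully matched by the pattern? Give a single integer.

1 → match
2 → match
3 → no match
4 → match
5. `q` → match
6 → match
7 → no match
8 → match
9. `r` → match
10 → match
Total matched: 8

8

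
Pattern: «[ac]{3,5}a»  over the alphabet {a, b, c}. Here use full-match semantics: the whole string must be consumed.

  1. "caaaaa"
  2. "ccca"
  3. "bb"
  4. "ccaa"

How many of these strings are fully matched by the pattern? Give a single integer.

1. "caaaaa" → match
2. "ccca" → match
3. "bb" → no match — must end with "a"
4. "ccaa" → match
Total matched: 3

3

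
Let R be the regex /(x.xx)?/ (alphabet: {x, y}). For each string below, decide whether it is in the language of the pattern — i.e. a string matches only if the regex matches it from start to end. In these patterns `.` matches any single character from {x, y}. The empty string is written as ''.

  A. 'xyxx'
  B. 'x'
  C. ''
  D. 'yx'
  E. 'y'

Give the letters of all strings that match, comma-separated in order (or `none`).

A, C

A. 'xyxx' → match
B. 'x' → no match
C. '' → match
D. 'yx' → no match
E. 'y' → no match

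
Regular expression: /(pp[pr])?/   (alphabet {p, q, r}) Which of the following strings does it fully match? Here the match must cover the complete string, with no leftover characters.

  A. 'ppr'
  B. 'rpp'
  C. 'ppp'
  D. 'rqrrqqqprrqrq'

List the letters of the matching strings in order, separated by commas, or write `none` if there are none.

A, C

A. 'ppr' → match
B. 'rpp' → no match
C. 'ppp' → match
D → no match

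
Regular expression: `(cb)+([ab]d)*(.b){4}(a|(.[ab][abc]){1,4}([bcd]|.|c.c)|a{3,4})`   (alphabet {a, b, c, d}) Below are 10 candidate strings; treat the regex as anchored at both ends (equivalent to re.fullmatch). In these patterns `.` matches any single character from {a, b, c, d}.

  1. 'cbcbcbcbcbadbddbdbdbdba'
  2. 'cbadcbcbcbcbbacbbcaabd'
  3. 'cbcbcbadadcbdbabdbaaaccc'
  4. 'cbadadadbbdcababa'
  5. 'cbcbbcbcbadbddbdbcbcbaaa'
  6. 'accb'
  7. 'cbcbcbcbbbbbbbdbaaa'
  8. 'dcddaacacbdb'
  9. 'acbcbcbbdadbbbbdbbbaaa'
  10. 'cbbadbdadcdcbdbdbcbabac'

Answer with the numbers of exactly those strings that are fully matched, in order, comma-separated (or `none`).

1, 2, 3, 7

1 → match
2 → match
3 → match
4 → no match
5 → no match
6 → no match — must start with 'cb'
7 → match
8 → no match — must start with 'cb'
9 → no match — must start with 'cb'
10 → no match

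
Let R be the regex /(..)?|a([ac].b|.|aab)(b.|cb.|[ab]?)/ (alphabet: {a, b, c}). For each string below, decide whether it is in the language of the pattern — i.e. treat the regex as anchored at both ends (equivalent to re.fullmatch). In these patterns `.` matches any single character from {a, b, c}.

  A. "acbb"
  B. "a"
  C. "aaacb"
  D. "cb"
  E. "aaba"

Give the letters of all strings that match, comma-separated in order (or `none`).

A, D, E

A → match
B → no match
C → no match
D → match
E → match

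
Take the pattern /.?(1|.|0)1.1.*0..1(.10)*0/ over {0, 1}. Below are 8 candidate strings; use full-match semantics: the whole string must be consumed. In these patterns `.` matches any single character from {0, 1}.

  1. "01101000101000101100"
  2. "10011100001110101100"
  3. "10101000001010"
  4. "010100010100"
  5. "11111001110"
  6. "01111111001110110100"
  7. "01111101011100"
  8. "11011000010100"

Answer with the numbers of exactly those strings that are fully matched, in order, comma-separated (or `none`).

3, 4, 5, 7, 8

1 → no match
2 → no match
3 → match
4. "010100010100" → match
5. "11111001110" → match
6 → no match
7 → match
8 → match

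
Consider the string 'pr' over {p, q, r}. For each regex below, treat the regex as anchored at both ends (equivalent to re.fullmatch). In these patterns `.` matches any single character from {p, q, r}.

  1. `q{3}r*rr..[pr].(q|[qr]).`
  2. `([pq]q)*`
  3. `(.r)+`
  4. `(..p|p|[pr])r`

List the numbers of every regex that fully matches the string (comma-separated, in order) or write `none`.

1 → no match — must start with 'q'
2 → no match
3 → match
4 → match

3, 4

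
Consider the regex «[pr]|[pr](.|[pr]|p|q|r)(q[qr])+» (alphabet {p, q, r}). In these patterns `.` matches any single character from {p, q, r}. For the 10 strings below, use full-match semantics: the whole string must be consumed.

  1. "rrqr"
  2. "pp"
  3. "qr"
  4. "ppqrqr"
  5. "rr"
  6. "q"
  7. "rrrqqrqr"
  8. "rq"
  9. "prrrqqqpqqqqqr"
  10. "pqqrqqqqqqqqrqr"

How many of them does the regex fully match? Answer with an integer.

2

1 → match
2 → no match
3 → no match
4 → match
5 → no match
6 → no match
7 → no match
8 → no match
9 → no match
10 → no match
Total matched: 2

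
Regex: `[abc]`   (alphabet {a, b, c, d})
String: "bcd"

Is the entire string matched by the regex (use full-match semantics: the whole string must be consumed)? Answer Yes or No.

No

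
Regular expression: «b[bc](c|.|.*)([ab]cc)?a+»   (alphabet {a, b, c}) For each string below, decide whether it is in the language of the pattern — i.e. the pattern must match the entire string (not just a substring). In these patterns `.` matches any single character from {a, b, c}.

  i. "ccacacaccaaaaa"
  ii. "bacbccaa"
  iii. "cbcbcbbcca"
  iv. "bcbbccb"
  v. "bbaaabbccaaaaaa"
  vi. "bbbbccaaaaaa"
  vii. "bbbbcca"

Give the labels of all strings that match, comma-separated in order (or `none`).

i → no match — must start with "b"
ii → no match
iii → no match — must start with "b"
iv → no match — must end with "a"
v → match
vi → match
vii → match

v, vi, vii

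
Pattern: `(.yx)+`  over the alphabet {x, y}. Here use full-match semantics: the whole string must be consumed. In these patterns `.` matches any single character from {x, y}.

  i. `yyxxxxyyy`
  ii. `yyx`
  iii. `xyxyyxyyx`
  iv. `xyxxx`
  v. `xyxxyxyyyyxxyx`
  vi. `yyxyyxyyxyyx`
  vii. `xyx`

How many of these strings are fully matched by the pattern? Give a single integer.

i. `yyxxxxyyy` → no match — must end with `yx`
ii. `yyx` → match
iii. `xyxyyxyyx` → match
iv. `xyxxx` → no match — must end with `yx`
v → no match
vi. `yyxyyxyyxyyx` → match
vii. `xyx` → match
Total matched: 4

4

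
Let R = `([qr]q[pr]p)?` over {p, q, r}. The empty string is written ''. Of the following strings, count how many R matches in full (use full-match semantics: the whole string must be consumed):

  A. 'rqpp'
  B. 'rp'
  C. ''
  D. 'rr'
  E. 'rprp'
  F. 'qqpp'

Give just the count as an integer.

3

A → match
B → no match
C → match
D → no match
E → no match
F → match
Total matched: 3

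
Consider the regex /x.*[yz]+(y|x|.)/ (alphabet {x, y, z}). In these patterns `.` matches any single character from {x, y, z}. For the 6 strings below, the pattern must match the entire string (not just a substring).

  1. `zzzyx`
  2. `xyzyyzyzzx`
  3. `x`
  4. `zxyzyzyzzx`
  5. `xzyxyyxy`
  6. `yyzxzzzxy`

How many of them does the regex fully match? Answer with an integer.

1 → no match — must start with `x`
2 → match
3 → no match
4 → no match — must start with `x`
5 → no match
6 → no match — must start with `x`
Total matched: 1

1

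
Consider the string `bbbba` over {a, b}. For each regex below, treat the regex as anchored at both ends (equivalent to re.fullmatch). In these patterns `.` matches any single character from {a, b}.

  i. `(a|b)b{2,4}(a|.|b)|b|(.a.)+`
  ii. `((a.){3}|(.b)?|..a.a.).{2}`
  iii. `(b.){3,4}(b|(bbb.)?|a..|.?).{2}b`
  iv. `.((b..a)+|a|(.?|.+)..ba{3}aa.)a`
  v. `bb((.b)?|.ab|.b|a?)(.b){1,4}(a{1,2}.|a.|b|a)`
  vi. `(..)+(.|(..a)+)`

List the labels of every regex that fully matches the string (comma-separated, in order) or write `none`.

i, v, vi

i → match
ii → no match
iii → no match — must end with `b`
iv → no match
v → match
vi → match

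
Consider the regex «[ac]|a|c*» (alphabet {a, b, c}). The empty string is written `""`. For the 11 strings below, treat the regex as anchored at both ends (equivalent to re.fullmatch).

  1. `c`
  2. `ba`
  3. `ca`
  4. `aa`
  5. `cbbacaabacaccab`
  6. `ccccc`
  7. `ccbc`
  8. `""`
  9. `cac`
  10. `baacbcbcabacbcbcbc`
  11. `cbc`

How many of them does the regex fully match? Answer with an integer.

3

1 → match
2 → no match
3 → no match
4 → no match
5 → no match
6 → match
7 → no match
8 → match
9 → no match
10 → no match
11 → no match
Total matched: 3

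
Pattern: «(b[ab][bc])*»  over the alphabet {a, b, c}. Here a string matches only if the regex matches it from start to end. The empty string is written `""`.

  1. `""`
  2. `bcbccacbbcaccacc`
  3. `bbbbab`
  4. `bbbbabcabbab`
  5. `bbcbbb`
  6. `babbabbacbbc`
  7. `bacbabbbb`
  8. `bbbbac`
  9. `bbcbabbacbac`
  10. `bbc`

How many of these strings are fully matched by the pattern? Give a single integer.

8

1 → match
2 → no match
3 → match
4 → no match
5 → match
6 → match
7 → match
8 → match
9 → match
10 → match
Total matched: 8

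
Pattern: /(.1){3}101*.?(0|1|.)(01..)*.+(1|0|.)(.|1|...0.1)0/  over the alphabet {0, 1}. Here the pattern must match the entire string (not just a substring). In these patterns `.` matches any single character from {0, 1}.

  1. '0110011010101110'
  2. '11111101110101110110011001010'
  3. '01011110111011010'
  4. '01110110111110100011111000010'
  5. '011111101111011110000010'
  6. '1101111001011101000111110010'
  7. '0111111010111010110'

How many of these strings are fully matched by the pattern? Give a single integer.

1 → no match
2 → no match
3 → match
4 → match
5 → match
6 → match
7 → match
Total matched: 5

5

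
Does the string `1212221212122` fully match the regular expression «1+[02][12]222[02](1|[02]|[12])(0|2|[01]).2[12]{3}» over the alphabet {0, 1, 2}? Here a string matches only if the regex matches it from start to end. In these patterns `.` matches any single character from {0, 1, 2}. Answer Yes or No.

No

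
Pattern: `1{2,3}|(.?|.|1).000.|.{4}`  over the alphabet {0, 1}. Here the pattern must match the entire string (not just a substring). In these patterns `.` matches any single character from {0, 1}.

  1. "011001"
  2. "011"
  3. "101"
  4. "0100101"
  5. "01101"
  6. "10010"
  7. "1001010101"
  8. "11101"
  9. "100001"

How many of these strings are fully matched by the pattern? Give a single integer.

1. "011001" → no match
2. "011" → no match
3. "101" → no match
4. "0100101" → no match
5. "01101" → no match
6. "10010" → no match
7. "1001010101" → no match
8. "11101" → no match
9. "100001" → match
Total matched: 1

1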